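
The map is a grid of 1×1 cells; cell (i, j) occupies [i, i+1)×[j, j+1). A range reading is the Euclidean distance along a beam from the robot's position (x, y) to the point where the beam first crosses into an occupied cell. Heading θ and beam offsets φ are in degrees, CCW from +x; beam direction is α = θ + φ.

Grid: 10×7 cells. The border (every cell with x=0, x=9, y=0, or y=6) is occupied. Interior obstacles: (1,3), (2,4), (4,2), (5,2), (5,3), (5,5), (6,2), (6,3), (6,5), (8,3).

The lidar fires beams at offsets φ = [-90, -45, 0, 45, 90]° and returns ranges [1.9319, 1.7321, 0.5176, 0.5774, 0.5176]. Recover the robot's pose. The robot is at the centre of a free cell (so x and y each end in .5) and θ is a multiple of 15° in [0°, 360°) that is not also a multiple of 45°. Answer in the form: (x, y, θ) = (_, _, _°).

Enumerate (i+0.5, j+0.5, θ) over the 30 free cells and 16 admissible headings. For each, cast all 5 beams and compare to the given ranges.
  (4.5, 5.5, 240°): beam 1 = 1.0000 ≠ 1.9319 ✗
  (7.5, 5.5, 150°): beam 1 = 0.5774 ≠ 1.9319 ✗
  (7.5, 3.5, 210°): beam 1 = 1.7321 ≠ 1.9319 ✗
  …
  (8.5, 4.5, 255°): r_1=1.9319, r_2=1.7321, r_3=0.5176, r_4=0.5774, r_5=0.5176 — all match ✓
Only this pose fits every beam.

(x, y, θ) = (8.5, 4.5, 255°)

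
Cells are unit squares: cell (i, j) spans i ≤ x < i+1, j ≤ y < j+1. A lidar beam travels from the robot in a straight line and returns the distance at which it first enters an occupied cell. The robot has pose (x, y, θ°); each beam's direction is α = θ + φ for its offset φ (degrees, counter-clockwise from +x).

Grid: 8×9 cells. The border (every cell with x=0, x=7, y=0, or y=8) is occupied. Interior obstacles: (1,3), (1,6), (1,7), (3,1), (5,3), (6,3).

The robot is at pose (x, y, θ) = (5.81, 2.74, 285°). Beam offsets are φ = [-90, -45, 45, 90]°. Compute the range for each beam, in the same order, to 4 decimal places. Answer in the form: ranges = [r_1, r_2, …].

beam 1: φ=-90°, α=195°
  direction (-0.9659, -0.2588); cell (5,2); t to first gridline: x 0.8386, y 2.8591 (then +1.0353 / +3.8637)
    (4,2) via x @ 0.8386
    (3,2) via x @ 1.8738
    (3,1) via y @ 2.8591  # hit
  → r_1 = 2.8591
beam 2: φ=-45°, α=240°
  direction (-0.5000, -0.8660); cell (5,2); t to first gridline: x 1.6200, y 0.8545 (then +2.0000 / +1.1547)
    (5,1) via y @ 0.8545
    (4,1) via x @ 1.6200
    (4,0) via y @ 2.0092  # hit
  → r_2 = 2.0092
beam 3: φ=45°, α=330°
  direction (0.8660, -0.5000); cell (5,2); t to first gridline: x 0.2194, y 1.4800 (then +1.1547 / +2.0000)
    (6,2) via x @ 0.2194
    (7,2) via x @ 1.3741  # hit
  → r_3 = 1.3741
beam 4: φ=90°, α=15°
  direction (0.9659, 0.2588); cell (5,2); t to first gridline: x 0.1967, y 1.0046 (then +1.0353 / +3.8637)
    (6,2) via x @ 0.1967
    (6,3) via y @ 1.0046  # hit
  → r_4 = 1.0046

ranges = [2.8591, 2.0092, 1.3741, 1.0046]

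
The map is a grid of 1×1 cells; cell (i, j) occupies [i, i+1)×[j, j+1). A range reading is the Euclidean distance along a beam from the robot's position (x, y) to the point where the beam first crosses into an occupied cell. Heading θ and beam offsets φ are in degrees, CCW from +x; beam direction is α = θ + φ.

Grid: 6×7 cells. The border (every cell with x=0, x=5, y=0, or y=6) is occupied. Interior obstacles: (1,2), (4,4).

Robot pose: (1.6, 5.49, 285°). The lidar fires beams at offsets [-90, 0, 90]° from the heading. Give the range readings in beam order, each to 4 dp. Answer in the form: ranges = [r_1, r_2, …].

ranges = [0.6212, 4.6484, 1.9705]

beam 1: φ=-90°, α=195°
  cosα=-0.9659 sinα=-0.2588 | (1,5) | tMaxX 0.6212 tMaxY 1.8932 | tΔX 1.0353 tΔY 3.8637
    t=0.6212 [x] (0,5) — stop
  → r_1 = 0.6212
beam 2: φ=0°, α=285°
  cosα=0.2588 sinα=-0.9659 | (1,5) | tMaxX 1.5455 tMaxY 0.5073 | tΔX 3.8637 tΔY 1.0353
    t=0.5073 [y] (1,4)
    t=1.5426 [y] (1,3)
    t=1.5455 [x] (2,3)
    t=2.5778 [y] (2,2)
    t=3.6131 [y] (2,1)
    t=4.6484 [y] (2,0) — stop
  → r_2 = 4.6484
beam 3: φ=90°, α=15°
  cosα=0.9659 sinα=0.2588 | (1,5) | tMaxX 0.4141 tMaxY 1.9705 | tΔX 1.0353 tΔY 3.8637
    t=0.4141 [x] (2,5)
    t=1.4494 [x] (3,5)
    t=1.9705 [y] (3,6) — stop
  → r_3 = 1.9705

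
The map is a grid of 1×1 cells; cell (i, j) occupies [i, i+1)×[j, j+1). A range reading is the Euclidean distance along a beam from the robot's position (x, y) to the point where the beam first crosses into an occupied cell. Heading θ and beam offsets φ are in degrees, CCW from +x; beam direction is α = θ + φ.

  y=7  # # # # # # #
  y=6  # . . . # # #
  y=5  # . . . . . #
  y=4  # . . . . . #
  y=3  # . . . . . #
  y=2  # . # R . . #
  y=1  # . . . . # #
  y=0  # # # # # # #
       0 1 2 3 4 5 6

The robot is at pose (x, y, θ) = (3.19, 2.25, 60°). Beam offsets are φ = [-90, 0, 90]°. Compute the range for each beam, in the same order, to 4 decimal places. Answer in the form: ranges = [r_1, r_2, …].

ranges = [2.0900, 4.3301, 0.2194]

beam 1: φ=-90°, α=330°
  d=(0.8660,-0.5000)  start (3,2)  tX=0.9353 tY=0.5000  stride 1/|dx|=1.1547 1/|dy|=2.0000
    cross y-line → (3,1), t=0.5000
    cross x-line → (4,1), t=0.9353
    cross x-line → (5,1), t=2.0900 (wall)
  → r_1 = 2.0900
beam 2: φ=0°, α=60°
  d=(0.5000,0.8660)  start (3,2)  tX=1.6200 tY=0.8660  stride 1/|dx|=2.0000 1/|dy|=1.1547
    cross y-line → (3,3), t=0.8660
    cross x-line → (4,3), t=1.6200
    cross y-line → (4,4), t=2.0207
    cross y-line → (4,5), t=3.1754
    cross x-line → (5,5), t=3.6200
    cross y-line → (5,6), t=4.3301 (wall)
  → r_2 = 4.3301
beam 3: φ=90°, α=150°
  d=(-0.8660,0.5000)  start (3,2)  tX=0.2194 tY=1.5000  stride 1/|dx|=1.1547 1/|dy|=2.0000
    cross x-line → (2,2), t=0.2194 (wall)
  → r_3 = 0.2194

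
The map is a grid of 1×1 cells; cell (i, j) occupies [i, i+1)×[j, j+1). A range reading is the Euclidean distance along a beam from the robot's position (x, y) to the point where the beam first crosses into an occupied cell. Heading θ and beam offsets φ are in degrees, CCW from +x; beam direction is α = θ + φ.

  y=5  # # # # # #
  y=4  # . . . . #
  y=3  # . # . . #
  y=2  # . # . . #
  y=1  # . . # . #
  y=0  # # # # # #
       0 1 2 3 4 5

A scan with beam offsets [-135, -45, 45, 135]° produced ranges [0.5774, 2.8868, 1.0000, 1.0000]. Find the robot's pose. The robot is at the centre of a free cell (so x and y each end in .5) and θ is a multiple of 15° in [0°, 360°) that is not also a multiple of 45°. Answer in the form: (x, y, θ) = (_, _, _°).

Candidates: 13 free-cell centres × 16 headings = 208 poses. Raycast each; keep the one whose scan matches to 4 dp.
  (1.5, 2.5, 345°): beam 2 = 1.7321 ≠ 2.8868 ✗
  (1.5, 4.5, 195°): beam 2 = 0.5774 ≠ 2.8868 ✗
  (1.5, 3.5, 30°): beam 1 = 1.9319 ≠ 0.5774 ✗
  (4.5, 3.5, 210°): beam 1 = 1.5529 ≠ 0.5774 ✗
  …
  (4.5, 2.5, 165°): r_1=0.5774, r_2=2.8868, r_3=1.0000, r_4=1.0000 — all match ✓
No second candidate reproduces the full scan.

(x, y, θ) = (4.5, 2.5, 165°)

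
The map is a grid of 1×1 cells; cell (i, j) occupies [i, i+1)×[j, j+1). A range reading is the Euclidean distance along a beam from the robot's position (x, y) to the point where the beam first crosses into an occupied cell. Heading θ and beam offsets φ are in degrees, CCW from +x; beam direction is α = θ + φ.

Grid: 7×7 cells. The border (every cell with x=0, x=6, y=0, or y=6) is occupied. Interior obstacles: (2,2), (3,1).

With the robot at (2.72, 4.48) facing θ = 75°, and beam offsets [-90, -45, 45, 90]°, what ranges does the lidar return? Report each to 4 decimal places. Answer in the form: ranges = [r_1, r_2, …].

beam 1: φ=-90°, α=345°
  direction (0.9659, -0.2588); cell (2,4); t to first gridline: x 0.2899, y 1.8546 (then +1.0353 / +3.8637)
    (3,4) via x @ 0.2899
    (4,4) via x @ 1.3252
    (4,3) via y @ 1.8546
    (5,3) via x @ 2.3604
    (6,3) via x @ 3.3957  # hit
  → r_1 = 3.3957
beam 2: φ=-45°, α=30°
  direction (0.8660, 0.5000); cell (2,4); t to first gridline: x 0.3233, y 1.0400 (then +1.1547 / +2.0000)
    (3,4) via x @ 0.3233
    (3,5) via y @ 1.0400
    (4,5) via x @ 1.4780
    (5,5) via x @ 2.6327
    (5,6) via y @ 3.0400  # hit
  → r_2 = 3.0400
beam 3: φ=45°, α=120°
  direction (-0.5000, 0.8660); cell (2,4); t to first gridline: x 1.4400, y 0.6004 (then +2.0000 / +1.1547)
    (2,5) via y @ 0.6004
    (1,5) via x @ 1.4400
    (1,6) via y @ 1.7551  # hit
  → r_3 = 1.7551
beam 4: φ=90°, α=165°
  direction (-0.9659, 0.2588); cell (2,4); t to first gridline: x 0.7454, y 2.0091 (then +1.0353 / +3.8637)
    (1,4) via x @ 0.7454
    (0,4) via x @ 1.7807  # hit
  → r_4 = 1.7807

ranges = [3.3957, 3.0400, 1.7551, 1.7807]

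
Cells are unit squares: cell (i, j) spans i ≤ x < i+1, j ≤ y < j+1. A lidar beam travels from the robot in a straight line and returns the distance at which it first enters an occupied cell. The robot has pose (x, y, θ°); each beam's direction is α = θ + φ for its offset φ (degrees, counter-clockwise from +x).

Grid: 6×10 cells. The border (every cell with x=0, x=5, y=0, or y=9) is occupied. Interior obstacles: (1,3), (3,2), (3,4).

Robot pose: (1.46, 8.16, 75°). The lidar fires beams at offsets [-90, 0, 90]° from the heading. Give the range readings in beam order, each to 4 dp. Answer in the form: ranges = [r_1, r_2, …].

beam 1: φ=-90°, α=345°
  dir = (cos 345°, sin 345°) = (0.9659, -0.2588); from cell (1,8)
  next x-line at t=0.5590, next y-line at t=0.6182; Δt_x=1.0353, Δt_y=3.8637
    x: enter (2,8) at t=0.5590
    y: enter (2,7) at t=0.6182
    x: enter (3,7) at t=1.5943
    x: enter (4,7) at t=2.6296
    x: enter (5,7) at t=3.6649 ← occupied
  → r_1 = 3.6649
beam 2: φ=0°, α=75°
  dir = (cos 75°, sin 75°) = (0.2588, 0.9659); from cell (1,8)
  next x-line at t=2.0864, next y-line at t=0.8696; Δt_x=3.8637, Δt_y=1.0353
    y: enter (1,9) at t=0.8696 ← occupied
  → r_2 = 0.8696
beam 3: φ=90°, α=165°
  dir = (cos 165°, sin 165°) = (-0.9659, 0.2588); from cell (1,8)
  next x-line at t=0.4762, next y-line at t=3.2455; Δt_x=1.0353, Δt_y=3.8637
    x: enter (0,8) at t=0.4762 ← occupied
  → r_3 = 0.4762

ranges = [3.6649, 0.8696, 0.4762]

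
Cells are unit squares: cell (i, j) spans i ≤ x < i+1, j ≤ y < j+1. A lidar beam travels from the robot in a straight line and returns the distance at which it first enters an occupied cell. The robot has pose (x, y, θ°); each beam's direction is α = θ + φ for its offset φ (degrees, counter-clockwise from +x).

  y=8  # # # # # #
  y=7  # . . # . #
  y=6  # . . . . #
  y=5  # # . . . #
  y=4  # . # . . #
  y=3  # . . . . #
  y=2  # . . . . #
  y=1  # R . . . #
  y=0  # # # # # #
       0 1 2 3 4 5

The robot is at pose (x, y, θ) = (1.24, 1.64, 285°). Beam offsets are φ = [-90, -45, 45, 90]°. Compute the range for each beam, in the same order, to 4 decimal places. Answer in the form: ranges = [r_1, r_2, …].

ranges = [0.2485, 0.4800, 1.2800, 3.8926]

beam 1: φ=-90°, α=195°
  d=(-0.9659,-0.2588)  start (1,1)  tX=0.2485 tY=2.4728  stride 1/|dx|=1.0353 1/|dy|=3.8637
    cross x-line → (0,1), t=0.2485 (wall)
  → r_1 = 0.2485
beam 2: φ=-45°, α=240°
  d=(-0.5000,-0.8660)  start (1,1)  tX=0.4800 tY=0.7390  stride 1/|dx|=2.0000 1/|dy|=1.1547
    cross x-line → (0,1), t=0.4800 (wall)
  → r_2 = 0.4800
beam 3: φ=45°, α=330°
  d=(0.8660,-0.5000)  start (1,1)  tX=0.8776 tY=1.2800  stride 1/|dx|=1.1547 1/|dy|=2.0000
    cross x-line → (2,1), t=0.8776
    cross y-line → (2,0), t=1.2800 (wall)
  → r_3 = 1.2800
beam 4: φ=90°, α=15°
  d=(0.9659,0.2588)  start (1,1)  tX=0.7868 tY=1.3909  stride 1/|dx|=1.0353 1/|dy|=3.8637
    cross x-line → (2,1), t=0.7868
    cross y-line → (2,2), t=1.3909
    cross x-line → (3,2), t=1.8221
    cross x-line → (4,2), t=2.8574
    cross x-line → (5,2), t=3.8926 (wall)
  → r_4 = 3.8926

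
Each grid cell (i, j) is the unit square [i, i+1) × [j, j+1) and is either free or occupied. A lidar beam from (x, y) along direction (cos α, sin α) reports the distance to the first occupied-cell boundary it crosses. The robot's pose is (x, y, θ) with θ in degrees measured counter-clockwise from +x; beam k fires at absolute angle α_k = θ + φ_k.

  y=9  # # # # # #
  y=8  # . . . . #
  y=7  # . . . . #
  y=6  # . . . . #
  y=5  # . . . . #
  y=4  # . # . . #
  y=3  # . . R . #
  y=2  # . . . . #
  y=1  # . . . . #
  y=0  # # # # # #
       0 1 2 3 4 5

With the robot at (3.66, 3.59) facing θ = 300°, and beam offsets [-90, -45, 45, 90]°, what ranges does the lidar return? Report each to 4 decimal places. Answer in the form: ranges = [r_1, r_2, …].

beam 1: φ=-90°, α=210°
  direction (-0.8660, -0.5000); cell (3,3); t to first gridline: x 0.7621, y 1.1800 (then +1.1547 / +2.0000)
    (2,3) via x @ 0.7621
    (2,2) via y @ 1.1800
    (1,2) via x @ 1.9168
    (0,2) via x @ 3.0715  # hit
  → r_1 = 3.0715
beam 2: φ=-45°, α=255°
  direction (-0.2588, -0.9659); cell (3,3); t to first gridline: x 2.5500, y 0.6108 (then +3.8637 / +1.0353)
    (3,2) via y @ 0.6108
    (3,1) via y @ 1.6461
    (2,1) via x @ 2.5500
    (2,0) via y @ 2.6814  # hit
  → r_2 = 2.6814
beam 3: φ=45°, α=345°
  direction (0.9659, -0.2588); cell (3,3); t to first gridline: x 0.3520, y 2.2796 (then +1.0353 / +3.8637)
    (4,3) via x @ 0.3520
    (5,3) via x @ 1.3873  # hit
  → r_3 = 1.3873
beam 4: φ=90°, α=30°
  direction (0.8660, 0.5000); cell (3,3); t to first gridline: x 0.3926, y 0.8200 (then +1.1547 / +2.0000)
    (4,3) via x @ 0.3926
    (4,4) via y @ 0.8200
    (5,4) via x @ 1.5473  # hit
  → r_4 = 1.5473

ranges = [3.0715, 2.6814, 1.3873, 1.5473]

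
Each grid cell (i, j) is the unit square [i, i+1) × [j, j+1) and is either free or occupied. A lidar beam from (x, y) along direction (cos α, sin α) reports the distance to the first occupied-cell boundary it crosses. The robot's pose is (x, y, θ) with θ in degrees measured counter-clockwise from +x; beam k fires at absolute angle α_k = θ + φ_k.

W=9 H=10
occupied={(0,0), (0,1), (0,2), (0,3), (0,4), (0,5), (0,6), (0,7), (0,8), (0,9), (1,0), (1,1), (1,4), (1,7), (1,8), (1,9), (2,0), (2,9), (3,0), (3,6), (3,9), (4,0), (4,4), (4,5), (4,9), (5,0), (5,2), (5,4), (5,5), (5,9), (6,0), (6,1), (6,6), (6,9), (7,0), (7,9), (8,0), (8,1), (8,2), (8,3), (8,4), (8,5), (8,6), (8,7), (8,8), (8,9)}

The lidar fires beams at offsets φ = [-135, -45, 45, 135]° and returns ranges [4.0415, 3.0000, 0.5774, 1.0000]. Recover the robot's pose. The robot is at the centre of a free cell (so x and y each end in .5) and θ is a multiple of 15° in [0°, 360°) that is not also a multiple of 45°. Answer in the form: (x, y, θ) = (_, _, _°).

(x, y, θ) = (3.5, 8.5, 15°)

The pose lattice has 44·16 = 704 candidates. Test each by forward raycasting.
  (6.5, 3.5, 30°): beam 1 = 1.5529 ≠ 4.0415 ✗
  (2.5, 6.5, 240°): beam 1 = 1.9319 ≠ 4.0415 ✗
  (3.5, 8.5, 60°): beam 1 = 1.5529 ≠ 4.0415 ✗
  (2.5, 1.5, 120°): beam 1 = 1.9319 ≠ 4.0415 ✗
  (2.5, 7.5, 60°): beam 1 = 6.7293 ≠ 4.0415 ✗
  …
  (3.5, 8.5, 15°): r_1=4.0415, r_2=3.0000, r_3=0.5774, r_4=1.0000 — all match ✓
Unique over the lattice → pose = (3.5, 8.5, 15°).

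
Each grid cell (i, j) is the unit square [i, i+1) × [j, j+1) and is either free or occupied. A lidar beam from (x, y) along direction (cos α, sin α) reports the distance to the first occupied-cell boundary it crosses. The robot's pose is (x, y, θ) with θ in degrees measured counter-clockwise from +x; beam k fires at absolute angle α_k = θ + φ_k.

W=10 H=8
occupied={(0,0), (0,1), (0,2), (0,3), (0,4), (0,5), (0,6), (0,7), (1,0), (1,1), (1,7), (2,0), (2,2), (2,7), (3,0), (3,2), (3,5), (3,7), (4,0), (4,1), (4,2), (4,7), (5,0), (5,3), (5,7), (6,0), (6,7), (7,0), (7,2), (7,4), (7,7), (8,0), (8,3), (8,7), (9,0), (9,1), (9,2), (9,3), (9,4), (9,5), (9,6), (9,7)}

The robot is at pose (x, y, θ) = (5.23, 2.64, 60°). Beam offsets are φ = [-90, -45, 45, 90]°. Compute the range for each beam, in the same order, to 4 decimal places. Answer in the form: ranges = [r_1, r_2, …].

ranges = [3.2800, 2.8677, 0.3727, 0.2656]

beam 1: φ=-90°, α=330°
  d=(0.8660,-0.5000)  start (5,2)  tX=0.8891 tY=1.2800  stride 1/|dx|=1.1547 1/|dy|=2.0000
    cross x-line → (6,2), t=0.8891
    cross y-line → (6,1), t=1.2800
    cross x-line → (7,1), t=2.0438
    cross x-line → (8,1), t=3.1985
    cross y-line → (8,0), t=3.2800 (wall)
  → r_1 = 3.2800
beam 2: φ=-45°, α=15°
  d=(0.9659,0.2588)  start (5,2)  tX=0.7972 tY=1.3909  stride 1/|dx|=1.0353 1/|dy|=3.8637
    cross x-line → (6,2), t=0.7972
    cross y-line → (6,3), t=1.3909
    cross x-line → (7,3), t=1.8324
    cross x-line → (8,3), t=2.8677 (wall)
  → r_2 = 2.8677
beam 3: φ=45°, α=105°
  d=(-0.2588,0.9659)  start (5,2)  tX=0.8887 tY=0.3727  stride 1/|dx|=3.8637 1/|dy|=1.0353
    cross y-line → (5,3), t=0.3727 (wall)
  → r_3 = 0.3727
beam 4: φ=90°, α=150°
  d=(-0.8660,0.5000)  start (5,2)  tX=0.2656 tY=0.7200  stride 1/|dx|=1.1547 1/|dy|=2.0000
    cross x-line → (4,2), t=0.2656 (wall)
  → r_4 = 0.2656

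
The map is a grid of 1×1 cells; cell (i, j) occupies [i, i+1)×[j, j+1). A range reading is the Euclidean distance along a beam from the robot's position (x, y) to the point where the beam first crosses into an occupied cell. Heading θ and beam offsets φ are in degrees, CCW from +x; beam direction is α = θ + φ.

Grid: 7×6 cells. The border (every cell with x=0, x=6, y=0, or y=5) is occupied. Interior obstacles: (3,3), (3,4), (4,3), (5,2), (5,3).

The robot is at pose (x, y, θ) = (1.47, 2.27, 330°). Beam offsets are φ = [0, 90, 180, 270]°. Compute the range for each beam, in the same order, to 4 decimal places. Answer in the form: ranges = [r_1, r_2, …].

ranges = [2.5400, 3.0600, 0.5427, 0.9400]

beam 1: φ=0°, α=330°
  direction (0.8660, -0.5000); cell (1,2); t to first gridline: x 0.6120, y 0.5400 (then +1.1547 / +2.0000)
    (1,1) via y @ 0.5400
    (2,1) via x @ 0.6120
    (3,1) via x @ 1.7667
    (3,0) via y @ 2.5400  # hit
  → r_1 = 2.5400
beam 2: φ=90°, α=60°
  direction (0.5000, 0.8660); cell (1,2); t to first gridline: x 1.0600, y 0.8429 (then +2.0000 / +1.1547)
    (1,3) via y @ 0.8429
    (2,3) via x @ 1.0600
    (2,4) via y @ 1.9976
    (3,4) via x @ 3.0600  # hit
  → r_2 = 3.0600
beam 3: φ=180°, α=150°
  direction (-0.8660, 0.5000); cell (1,2); t to first gridline: x 0.5427, y 1.4600 (then +1.1547 / +2.0000)
    (0,2) via x @ 0.5427  # hit
  → r_3 = 0.5427
beam 4: φ=270°, α=240°
  direction (-0.5000, -0.8660); cell (1,2); t to first gridline: x 0.9400, y 0.3118 (then +2.0000 / +1.1547)
    (1,1) via y @ 0.3118
    (0,1) via x @ 0.9400  # hit
  → r_4 = 0.9400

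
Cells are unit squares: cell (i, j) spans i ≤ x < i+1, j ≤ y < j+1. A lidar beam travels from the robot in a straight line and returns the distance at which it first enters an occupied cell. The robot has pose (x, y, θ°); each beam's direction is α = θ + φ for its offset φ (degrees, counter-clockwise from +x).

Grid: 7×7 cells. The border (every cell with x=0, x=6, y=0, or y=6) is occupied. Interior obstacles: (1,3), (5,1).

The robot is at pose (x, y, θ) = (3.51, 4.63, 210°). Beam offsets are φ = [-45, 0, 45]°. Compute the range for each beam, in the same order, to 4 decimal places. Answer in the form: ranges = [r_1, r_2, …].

beam 1: φ=-45°, α=165°
  d=(-0.9659,0.2588)  start (3,4)  tX=0.5280 tY=1.4296  stride 1/|dx|=1.0353 1/|dy|=3.8637
    cross x-line → (2,4), t=0.5280
    cross y-line → (2,5), t=1.4296
    cross x-line → (1,5), t=1.5633
    cross x-line → (0,5), t=2.5985 (wall)
  → r_1 = 2.5985
beam 2: φ=0°, α=210°
  d=(-0.8660,-0.5000)  start (3,4)  tX=0.5889 tY=1.2600  stride 1/|dx|=1.1547 1/|dy|=2.0000
    cross x-line → (2,4), t=0.5889
    cross y-line → (2,3), t=1.2600
    cross x-line → (1,3), t=1.7436 (wall)
  → r_2 = 1.7436
beam 3: φ=45°, α=255°
  d=(-0.2588,-0.9659)  start (3,4)  tX=1.9705 tY=0.6522  stride 1/|dx|=3.8637 1/|dy|=1.0353
    cross y-line → (3,3), t=0.6522
    cross y-line → (3,2), t=1.6875
    cross x-line → (2,2), t=1.9705
    cross y-line → (2,1), t=2.7228
    cross y-line → (2,0), t=3.7581 (wall)
  → r_3 = 3.7581

ranges = [2.5985, 1.7436, 3.7581]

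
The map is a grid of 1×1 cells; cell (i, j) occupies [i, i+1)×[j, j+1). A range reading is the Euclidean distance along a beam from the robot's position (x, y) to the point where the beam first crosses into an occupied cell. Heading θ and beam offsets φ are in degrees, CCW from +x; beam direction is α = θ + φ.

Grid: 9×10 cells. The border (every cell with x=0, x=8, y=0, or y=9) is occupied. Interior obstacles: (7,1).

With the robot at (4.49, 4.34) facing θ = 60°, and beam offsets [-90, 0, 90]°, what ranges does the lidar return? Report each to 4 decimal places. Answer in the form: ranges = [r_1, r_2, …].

ranges = [4.0530, 5.3809, 4.0299]

beam 1: φ=-90°, α=330°
  dir = (cos 330°, sin 330°) = (0.8660, -0.5000); from cell (4,4)
  next x-line at t=0.5889, next y-line at t=0.6800; Δt_x=1.1547, Δt_y=2.0000
    x: enter (5,4) at t=0.5889
    y: enter (5,3) at t=0.6800
    x: enter (6,3) at t=1.7436
    y: enter (6,2) at t=2.6800
    x: enter (7,2) at t=2.8983
    x: enter (8,2) at t=4.0530 ← occupied
  → r_1 = 4.0530
beam 2: φ=0°, α=60°
  dir = (cos 60°, sin 60°) = (0.5000, 0.8660); from cell (4,4)
  next x-line at t=1.0200, next y-line at t=0.7621; Δt_x=2.0000, Δt_y=1.1547
    y: enter (4,5) at t=0.7621
    x: enter (5,5) at t=1.0200
    y: enter (5,6) at t=1.9168
    x: enter (6,6) at t=3.0200
    y: enter (6,7) at t=3.0715
    y: enter (6,8) at t=4.2262
    x: enter (7,8) at t=5.0200
    y: enter (7,9) at t=5.3809 ← occupied
  → r_2 = 5.3809
beam 3: φ=90°, α=150°
  dir = (cos 150°, sin 150°) = (-0.8660, 0.5000); from cell (4,4)
  next x-line at t=0.5658, next y-line at t=1.3200; Δt_x=1.1547, Δt_y=2.0000
    x: enter (3,4) at t=0.5658
    y: enter (3,5) at t=1.3200
    x: enter (2,5) at t=1.7205
    x: enter (1,5) at t=2.8752
    y: enter (1,6) at t=3.3200
    x: enter (0,6) at t=4.0299 ← occupied
  → r_3 = 4.0299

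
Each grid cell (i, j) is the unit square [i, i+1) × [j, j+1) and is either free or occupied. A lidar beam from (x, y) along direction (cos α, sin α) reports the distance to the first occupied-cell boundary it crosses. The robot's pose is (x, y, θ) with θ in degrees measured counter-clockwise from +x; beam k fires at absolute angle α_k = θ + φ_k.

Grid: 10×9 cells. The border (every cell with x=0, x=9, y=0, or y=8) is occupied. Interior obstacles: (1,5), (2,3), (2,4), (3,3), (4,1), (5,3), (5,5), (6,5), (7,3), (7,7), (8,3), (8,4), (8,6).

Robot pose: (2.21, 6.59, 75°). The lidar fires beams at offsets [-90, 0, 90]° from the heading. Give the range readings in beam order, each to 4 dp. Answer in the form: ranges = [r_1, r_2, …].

ranges = [2.8884, 1.4597, 1.2527]

beam 1: φ=-90°, α=345°
  direction (0.9659, -0.2588); cell (2,6); t to first gridline: x 0.8179, y 2.2796 (then +1.0353 / +3.8637)
    (3,6) via x @ 0.8179
    (4,6) via x @ 1.8531
    (4,5) via y @ 2.2796
    (5,5) via x @ 2.8884  # hit
  → r_1 = 2.8884
beam 2: φ=0°, α=75°
  direction (0.2588, 0.9659); cell (2,6); t to first gridline: x 3.0523, y 0.4245 (then +3.8637 / +1.0353)
    (2,7) via y @ 0.4245
    (2,8) via y @ 1.4597  # hit
  → r_2 = 1.4597
beam 3: φ=90°, α=165°
  direction (-0.9659, 0.2588); cell (2,6); t to first gridline: x 0.2174, y 1.5841 (then +1.0353 / +3.8637)
    (1,6) via x @ 0.2174
    (0,6) via x @ 1.2527  # hit
  → r_3 = 1.2527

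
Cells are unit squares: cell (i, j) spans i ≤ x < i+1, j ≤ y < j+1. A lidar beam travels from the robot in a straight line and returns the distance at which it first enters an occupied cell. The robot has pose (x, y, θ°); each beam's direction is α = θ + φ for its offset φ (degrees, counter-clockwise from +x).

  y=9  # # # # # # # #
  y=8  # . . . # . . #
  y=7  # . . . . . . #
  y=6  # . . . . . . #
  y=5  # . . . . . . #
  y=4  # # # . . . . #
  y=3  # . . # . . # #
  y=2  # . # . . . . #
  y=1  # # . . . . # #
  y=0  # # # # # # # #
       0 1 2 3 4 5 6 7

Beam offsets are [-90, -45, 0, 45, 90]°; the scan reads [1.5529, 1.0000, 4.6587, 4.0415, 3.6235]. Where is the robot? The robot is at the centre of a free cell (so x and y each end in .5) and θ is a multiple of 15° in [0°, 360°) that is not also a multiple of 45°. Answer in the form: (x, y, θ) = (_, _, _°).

(x, y, θ) = (5.5, 7.5, 195°)

Candidates: 40 free-cell centres × 16 headings = 640 poses. Raycast each; keep the one whose scan matches to 4 dp.
  (5.5, 3.5, 75°): beam 1 = 0.5176 ≠ 1.5529 ✗
  (5.5, 1.5, 345°): beam 1 = 0.5176 ≠ 1.5529 ✗
  (2.5, 1.5, 195°): beam 1 = 0.5176 ≠ 1.5529 ✗
  …
  (5.5, 7.5, 195°): r_1=1.5529, r_2=1.0000, r_3=4.6587, r_4=4.0415, r_5=3.6235 — all match ✓
Unique over the lattice → pose = (5.5, 7.5, 195°).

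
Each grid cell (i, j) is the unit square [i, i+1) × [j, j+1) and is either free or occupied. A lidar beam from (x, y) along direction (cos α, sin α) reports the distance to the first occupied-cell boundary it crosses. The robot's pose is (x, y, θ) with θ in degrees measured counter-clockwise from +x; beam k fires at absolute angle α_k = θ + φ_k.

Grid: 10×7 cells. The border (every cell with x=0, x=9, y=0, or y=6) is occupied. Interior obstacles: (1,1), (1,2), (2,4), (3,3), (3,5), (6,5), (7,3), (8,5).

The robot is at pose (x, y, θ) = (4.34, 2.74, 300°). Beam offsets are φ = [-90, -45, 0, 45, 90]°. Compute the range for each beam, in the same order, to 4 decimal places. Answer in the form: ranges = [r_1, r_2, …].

beam 1: φ=-90°, α=210°
  dir = (cos 210°, sin 210°) = (-0.8660, -0.5000); from cell (4,2)
  next x-line at t=0.3926, next y-line at t=1.4800; Δt_x=1.1547, Δt_y=2.0000
    x: enter (3,2) at t=0.3926
    y: enter (3,1) at t=1.4800
    x: enter (2,1) at t=1.5473
    x: enter (1,1) at t=2.7020 ← occupied
  → r_1 = 2.7020
beam 2: φ=-45°, α=255°
  dir = (cos 255°, sin 255°) = (-0.2588, -0.9659); from cell (4,2)
  next x-line at t=1.3137, next y-line at t=0.7661; Δt_x=3.8637, Δt_y=1.0353
    y: enter (4,1) at t=0.7661
    x: enter (3,1) at t=1.3137
    y: enter (3,0) at t=1.8014 ← occupied
  → r_2 = 1.8014
beam 3: φ=0°, α=300°
  dir = (cos 300°, sin 300°) = (0.5000, -0.8660); from cell (4,2)
  next x-line at t=1.3200, next y-line at t=0.8545; Δt_x=2.0000, Δt_y=1.1547
    y: enter (4,1) at t=0.8545
    x: enter (5,1) at t=1.3200
    y: enter (5,0) at t=2.0092 ← occupied
  → r_3 = 2.0092
beam 4: φ=45°, α=345°
  dir = (cos 345°, sin 345°) = (0.9659, -0.2588); from cell (4,2)
  next x-line at t=0.6833, next y-line at t=2.8591; Δt_x=1.0353, Δt_y=3.8637
    x: enter (5,2) at t=0.6833
    x: enter (6,2) at t=1.7186
    x: enter (7,2) at t=2.7538
    y: enter (7,1) at t=2.8591
    x: enter (8,1) at t=3.7891
    x: enter (9,1) at t=4.8244 ← occupied
  → r_4 = 4.8244
beam 5: φ=90°, α=30°
  dir = (cos 30°, sin 30°) = (0.8660, 0.5000); from cell (4,2)
  next x-line at t=0.7621, next y-line at t=0.5200; Δt_x=1.1547, Δt_y=2.0000
    y: enter (4,3) at t=0.5200
    x: enter (5,3) at t=0.7621
    x: enter (6,3) at t=1.9168
    y: enter (6,4) at t=2.5200
    x: enter (7,4) at t=3.0715
    x: enter (8,4) at t=4.2262
    y: enter (8,5) at t=4.5200 ← occupied
  → r_5 = 4.5200

ranges = [2.7020, 1.8014, 2.0092, 4.8244, 4.5200]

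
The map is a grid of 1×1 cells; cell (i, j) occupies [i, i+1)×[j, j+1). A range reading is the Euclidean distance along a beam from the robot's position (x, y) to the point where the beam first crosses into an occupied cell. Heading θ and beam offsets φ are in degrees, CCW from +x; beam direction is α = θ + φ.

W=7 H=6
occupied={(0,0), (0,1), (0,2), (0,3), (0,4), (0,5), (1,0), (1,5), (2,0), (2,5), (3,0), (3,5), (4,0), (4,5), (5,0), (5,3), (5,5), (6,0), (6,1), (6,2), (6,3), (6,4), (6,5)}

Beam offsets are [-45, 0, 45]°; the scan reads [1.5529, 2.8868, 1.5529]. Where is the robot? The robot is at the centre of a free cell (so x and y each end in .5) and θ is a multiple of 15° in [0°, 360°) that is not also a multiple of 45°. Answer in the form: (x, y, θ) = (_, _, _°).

(x, y, θ) = (3.5, 3.5, 30°)

Enumerate (i+0.5, j+0.5, θ) over the 19 free cells and 16 admissible headings. For each, cast all 3 beams and compare to the given ranges.
  (4.5, 1.5, 105°): beam 1 = 1.7321 ≠ 1.5529 ✗
  (1.5, 1.5, 120°): beam 1 = 3.6235 ≠ 1.5529 ✗
  (4.5, 2.5, 330°): beam 2 = 1.7321 ≠ 2.8868 ✗
  …
  (3.5, 3.5, 30°): r_1=1.5529, r_2=2.8868, r_3=1.5529 — all match ✓
Only this pose fits every beam.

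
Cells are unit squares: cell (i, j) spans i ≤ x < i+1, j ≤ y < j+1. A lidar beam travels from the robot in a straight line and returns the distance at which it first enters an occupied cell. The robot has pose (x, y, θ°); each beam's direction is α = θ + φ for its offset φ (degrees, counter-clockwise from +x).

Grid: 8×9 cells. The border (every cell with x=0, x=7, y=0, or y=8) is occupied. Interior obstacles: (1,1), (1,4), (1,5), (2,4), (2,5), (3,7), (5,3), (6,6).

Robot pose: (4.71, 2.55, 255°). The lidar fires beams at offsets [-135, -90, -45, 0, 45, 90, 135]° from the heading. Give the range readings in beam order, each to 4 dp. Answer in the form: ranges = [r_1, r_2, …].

ranges = [3.4200, 3.8409, 3.1000, 1.6047, 1.7898, 2.3708, 0.9000]

beam 1: φ=-135°, α=120°
  direction (-0.5000, 0.8660); cell (4,2); t to first gridline: x 1.4200, y 0.5196 (then +2.0000 / +1.1547)
    (4,3) via y @ 0.5196
    (3,3) via x @ 1.4200
    (3,4) via y @ 1.6743
    (3,5) via y @ 2.8290
    (2,5) via x @ 3.4200  # hit
  → r_1 = 3.4200
beam 2: φ=-90°, α=165°
  direction (-0.9659, 0.2588); cell (4,2); t to first gridline: x 0.7350, y 1.7387 (then +1.0353 / +3.8637)
    (3,2) via x @ 0.7350
    (3,3) via y @ 1.7387
    (2,3) via x @ 1.7703
    (1,3) via x @ 2.8056
    (0,3) via x @ 3.8409  # hit
  → r_2 = 3.8409
beam 3: φ=-45°, α=210°
  direction (-0.8660, -0.5000); cell (4,2); t to first gridline: x 0.8198, y 1.1000 (then +1.1547 / +2.0000)
    (3,2) via x @ 0.8198
    (3,1) via y @ 1.1000
    (2,1) via x @ 1.9745
    (2,0) via y @ 3.1000  # hit
  → r_3 = 3.1000
beam 4: φ=0°, α=255°
  direction (-0.2588, -0.9659); cell (4,2); t to first gridline: x 2.7432, y 0.5694 (then +3.8637 / +1.0353)
    (4,1) via y @ 0.5694
    (4,0) via y @ 1.6047  # hit
  → r_4 = 1.6047
beam 5: φ=45°, α=300°
  direction (0.5000, -0.8660); cell (4,2); t to first gridline: x 0.5800, y 0.6351 (then +2.0000 / +1.1547)
    (5,2) via x @ 0.5800
    (5,1) via y @ 0.6351
    (5,0) via y @ 1.7898  # hit
  → r_5 = 1.7898
beam 6: φ=90°, α=345°
  direction (0.9659, -0.2588); cell (4,2); t to first gridline: x 0.3002, y 2.1250 (then +1.0353 / +3.8637)
    (5,2) via x @ 0.3002
    (6,2) via x @ 1.3355
    (6,1) via y @ 2.1250
    (7,1) via x @ 2.3708  # hit
  → r_6 = 2.3708
beam 7: φ=135°, α=30°
  direction (0.8660, 0.5000); cell (4,2); t to first gridline: x 0.3349, y 0.9000 (then +1.1547 / +2.0000)
    (5,2) via x @ 0.3349
    (5,3) via y @ 0.9000  # hit
  → r_7 = 0.9000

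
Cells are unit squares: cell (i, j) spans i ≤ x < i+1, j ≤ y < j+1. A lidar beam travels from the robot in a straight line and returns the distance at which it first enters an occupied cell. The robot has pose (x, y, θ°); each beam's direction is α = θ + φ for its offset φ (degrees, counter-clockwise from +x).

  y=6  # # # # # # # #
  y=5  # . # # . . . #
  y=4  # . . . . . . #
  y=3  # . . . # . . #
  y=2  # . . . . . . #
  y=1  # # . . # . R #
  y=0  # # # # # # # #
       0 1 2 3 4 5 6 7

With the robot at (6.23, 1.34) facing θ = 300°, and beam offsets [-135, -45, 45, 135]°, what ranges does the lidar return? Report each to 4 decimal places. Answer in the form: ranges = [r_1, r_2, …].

beam 1: φ=-135°, α=165°
  direction (-0.9659, 0.2588); cell (6,1); t to first gridline: x 0.2381, y 2.5500 (then +1.0353 / +3.8637)
    (5,1) via x @ 0.2381
    (4,1) via x @ 1.2734  # hit
  → r_1 = 1.2734
beam 2: φ=-45°, α=255°
  direction (-0.2588, -0.9659); cell (6,1); t to first gridline: x 0.8887, y 0.3520 (then +3.8637 / +1.0353)
    (6,0) via y @ 0.3520  # hit
  → r_2 = 0.3520
beam 3: φ=45°, α=345°
  direction (0.9659, -0.2588); cell (6,1); t to first gridline: x 0.7972, y 1.3137 (then +1.0353 / +3.8637)
    (7,1) via x @ 0.7972  # hit
  → r_3 = 0.7972
beam 4: φ=135°, α=75°
  direction (0.2588, 0.9659); cell (6,1); t to first gridline: x 2.9751, y 0.6833 (then +3.8637 / +1.0353)
    (6,2) via y @ 0.6833
    (6,3) via y @ 1.7186
    (6,4) via y @ 2.7538
    (7,4) via x @ 2.9751  # hit
  → r_4 = 2.9751

ranges = [1.2734, 0.3520, 0.7972, 2.9751]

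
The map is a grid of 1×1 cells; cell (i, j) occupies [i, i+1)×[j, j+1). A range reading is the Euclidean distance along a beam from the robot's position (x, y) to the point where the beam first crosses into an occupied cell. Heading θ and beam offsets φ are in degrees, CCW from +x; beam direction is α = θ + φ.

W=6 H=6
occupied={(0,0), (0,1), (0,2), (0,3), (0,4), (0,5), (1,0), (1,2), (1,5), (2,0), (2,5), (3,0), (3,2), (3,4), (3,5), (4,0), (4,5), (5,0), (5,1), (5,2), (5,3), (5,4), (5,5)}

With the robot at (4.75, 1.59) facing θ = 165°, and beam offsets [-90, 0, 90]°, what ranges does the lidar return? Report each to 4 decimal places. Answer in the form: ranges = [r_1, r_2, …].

beam 1: φ=-90°, α=75°
  d=(0.2588,0.9659)  start (4,1)  tX=0.9659 tY=0.4245  stride 1/|dx|=3.8637 1/|dy|=1.0353
    cross y-line → (4,2), t=0.4245
    cross x-line → (5,2), t=0.9659 (wall)
  → r_1 = 0.9659
beam 2: φ=0°, α=165°
  d=(-0.9659,0.2588)  start (4,1)  tX=0.7765 tY=1.5841  stride 1/|dx|=1.0353 1/|dy|=3.8637
    cross x-line → (3,1), t=0.7765
    cross y-line → (3,2), t=1.5841 (wall)
  → r_2 = 1.5841
beam 3: φ=90°, α=255°
  d=(-0.2588,-0.9659)  start (4,1)  tX=2.8978 tY=0.6108  stride 1/|dx|=3.8637 1/|dy|=1.0353
    cross y-line → (4,0), t=0.6108 (wall)
  → r_3 = 0.6108

ranges = [0.9659, 1.5841, 0.6108]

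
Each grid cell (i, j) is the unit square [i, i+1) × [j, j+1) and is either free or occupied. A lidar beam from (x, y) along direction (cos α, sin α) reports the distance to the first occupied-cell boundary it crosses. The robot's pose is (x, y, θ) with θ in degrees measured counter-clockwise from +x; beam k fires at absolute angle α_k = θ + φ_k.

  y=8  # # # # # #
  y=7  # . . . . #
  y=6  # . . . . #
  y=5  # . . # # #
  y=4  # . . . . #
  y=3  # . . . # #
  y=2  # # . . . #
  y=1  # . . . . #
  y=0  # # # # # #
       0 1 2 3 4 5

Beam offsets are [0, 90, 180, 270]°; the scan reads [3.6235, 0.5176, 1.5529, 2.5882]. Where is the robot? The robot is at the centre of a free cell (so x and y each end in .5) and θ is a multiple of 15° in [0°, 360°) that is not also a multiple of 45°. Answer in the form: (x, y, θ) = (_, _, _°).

(x, y, θ) = (1.5, 4.5, 75°)

Enumerate (i+0.5, j+0.5, θ) over the 24 free cells and 16 admissible headings. For each, cast all 4 beams and compare to the given ranges.
  (2.5, 5.5, 240°): beam 1 = 2.8868 ≠ 3.6235 ✗
  (2.5, 4.5, 165°): beam 1 = 1.5529 ≠ 3.6235 ✗
  (3.5, 7.5, 15°): beam 1 = 1.5529 ≠ 3.6235 ✗
  …
  (1.5, 4.5, 75°): r_1=3.6235, r_2=0.5176, r_3=1.5529, r_4=2.5882 — all match ✓
Unique over the lattice → pose = (1.5, 4.5, 75°).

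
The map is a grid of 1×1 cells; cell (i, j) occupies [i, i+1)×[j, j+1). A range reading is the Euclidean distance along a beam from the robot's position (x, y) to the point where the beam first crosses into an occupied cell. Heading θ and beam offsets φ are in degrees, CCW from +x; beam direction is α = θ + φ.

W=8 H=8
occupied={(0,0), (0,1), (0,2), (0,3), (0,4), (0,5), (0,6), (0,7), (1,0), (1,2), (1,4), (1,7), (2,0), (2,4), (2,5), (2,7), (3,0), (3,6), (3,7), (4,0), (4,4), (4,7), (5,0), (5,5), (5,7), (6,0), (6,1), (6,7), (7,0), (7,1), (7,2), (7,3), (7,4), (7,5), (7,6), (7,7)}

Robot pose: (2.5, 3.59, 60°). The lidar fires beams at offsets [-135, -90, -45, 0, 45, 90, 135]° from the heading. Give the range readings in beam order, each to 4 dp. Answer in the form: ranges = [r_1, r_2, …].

beam 1: φ=-135°, α=285°
  d=(0.2588,-0.9659)  start (2,3)  tX=1.9319 tY=0.6108  stride 1/|dx|=3.8637 1/|dy|=1.0353
    cross y-line → (2,2), t=0.6108
    cross y-line → (2,1), t=1.6461
    cross x-line → (3,1), t=1.9319
    cross y-line → (3,0), t=2.6814 (wall)
  → r_1 = 2.6814
beam 2: φ=-90°, α=330°
  d=(0.8660,-0.5000)  start (2,3)  tX=0.5774 tY=1.1800  stride 1/|dx|=1.1547 1/|dy|=2.0000
    cross x-line → (3,3), t=0.5774
    cross y-line → (3,2), t=1.1800
    cross x-line → (4,2), t=1.7321
    cross x-line → (5,2), t=2.8868
    cross y-line → (5,1), t=3.1800
    cross x-line → (6,1), t=4.0415 (wall)
  → r_2 = 4.0415
beam 3: φ=-45°, α=15°
  d=(0.9659,0.2588)  start (2,3)  tX=0.5176 tY=1.5841  stride 1/|dx|=1.0353 1/|dy|=3.8637
    cross x-line → (3,3), t=0.5176
    cross x-line → (4,3), t=1.5529
    cross y-line → (4,4), t=1.5841 (wall)
  → r_3 = 1.5841
beam 4: φ=0°, α=60°
  d=(0.5000,0.8660)  start (2,3)  tX=1.0000 tY=0.4734  stride 1/|dx|=2.0000 1/|dy|=1.1547
    cross y-line → (2,4), t=0.4734 (wall)
  → r_4 = 0.4734
beam 5: φ=45°, α=105°
  d=(-0.2588,0.9659)  start (2,3)  tX=1.9319 tY=0.4245  stride 1/|dx|=3.8637 1/|dy|=1.0353
    cross y-line → (2,4), t=0.4245 (wall)
  → r_5 = 0.4245
beam 6: φ=90°, α=150°
  d=(-0.8660,0.5000)  start (2,3)  tX=0.5774 tY=0.8200  stride 1/|dx|=1.1547 1/|dy|=2.0000
    cross x-line → (1,3), t=0.5774
    cross y-line → (1,4), t=0.8200 (wall)
  → r_6 = 0.8200
beam 7: φ=135°, α=195°
  d=(-0.9659,-0.2588)  start (2,3)  tX=0.5176 tY=2.2796  stride 1/|dx|=1.0353 1/|dy|=3.8637
    cross x-line → (1,3), t=0.5176
    cross x-line → (0,3), t=1.5529 (wall)
  → r_7 = 1.5529

ranges = [2.6814, 4.0415, 1.5841, 0.4734, 0.4245, 0.8200, 1.5529]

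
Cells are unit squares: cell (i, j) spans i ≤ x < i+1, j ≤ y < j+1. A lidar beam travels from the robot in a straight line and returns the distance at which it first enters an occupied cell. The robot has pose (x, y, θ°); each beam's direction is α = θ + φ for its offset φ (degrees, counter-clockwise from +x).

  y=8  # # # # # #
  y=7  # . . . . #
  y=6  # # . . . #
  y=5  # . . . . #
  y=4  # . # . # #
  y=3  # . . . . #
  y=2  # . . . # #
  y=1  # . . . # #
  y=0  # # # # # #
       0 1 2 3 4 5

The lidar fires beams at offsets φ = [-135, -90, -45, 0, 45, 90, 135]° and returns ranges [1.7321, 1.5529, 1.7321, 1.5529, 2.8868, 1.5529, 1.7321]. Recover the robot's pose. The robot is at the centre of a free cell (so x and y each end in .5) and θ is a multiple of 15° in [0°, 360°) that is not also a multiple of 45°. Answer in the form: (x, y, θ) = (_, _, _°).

The pose lattice has 23·16 = 368 candidates. Test each by forward raycasting.
  (3.5, 3.5, 120°): beam 1 = 1.5529 ≠ 1.7321 ✗
  (2.5, 7.5, 30°): beam 1 = 5.7956 ≠ 1.7321 ✗
  (2.5, 3.5, 195°): beam 1 = 0.5774 ≠ 1.7321 ✗
  …
  (3.5, 6.5, 105°): r_1=1.7321, r_2=1.5529, r_3=1.7321, r_4=1.5529, r_5=2.8868, r_6=1.5529, r_7=1.7321 — all match ✓
Only this pose fits every beam.

(x, y, θ) = (3.5, 6.5, 105°)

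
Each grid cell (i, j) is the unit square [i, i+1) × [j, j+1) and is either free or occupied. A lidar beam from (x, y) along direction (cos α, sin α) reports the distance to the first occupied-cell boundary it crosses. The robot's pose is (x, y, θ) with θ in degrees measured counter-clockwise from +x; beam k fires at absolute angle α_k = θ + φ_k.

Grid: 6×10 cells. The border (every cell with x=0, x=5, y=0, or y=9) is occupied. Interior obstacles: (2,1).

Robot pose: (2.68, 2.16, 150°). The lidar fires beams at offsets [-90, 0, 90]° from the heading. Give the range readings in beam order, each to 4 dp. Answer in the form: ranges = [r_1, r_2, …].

ranges = [4.6400, 1.9399, 0.1848]

beam 1: φ=-90°, α=60°
  direction (0.5000, 0.8660); cell (2,2); t to first gridline: x 0.6400, y 0.9699 (then +2.0000 / +1.1547)
    (3,2) via x @ 0.6400
    (3,3) via y @ 0.9699
    (3,4) via y @ 2.1246
    (4,4) via x @ 2.6400
    (4,5) via y @ 3.2793
    (4,6) via y @ 4.4341
    (5,6) via x @ 4.6400  # hit
  → r_1 = 4.6400
beam 2: φ=0°, α=150°
  direction (-0.8660, 0.5000); cell (2,2); t to first gridline: x 0.7852, y 1.6800 (then +1.1547 / +2.0000)
    (1,2) via x @ 0.7852
    (1,3) via y @ 1.6800
    (0,3) via x @ 1.9399  # hit
  → r_2 = 1.9399
beam 3: φ=90°, α=240°
  direction (-0.5000, -0.8660); cell (2,2); t to first gridline: x 1.3600, y 0.1848 (then +2.0000 / +1.1547)
    (2,1) via y @ 0.1848  # hit
  → r_3 = 0.1848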